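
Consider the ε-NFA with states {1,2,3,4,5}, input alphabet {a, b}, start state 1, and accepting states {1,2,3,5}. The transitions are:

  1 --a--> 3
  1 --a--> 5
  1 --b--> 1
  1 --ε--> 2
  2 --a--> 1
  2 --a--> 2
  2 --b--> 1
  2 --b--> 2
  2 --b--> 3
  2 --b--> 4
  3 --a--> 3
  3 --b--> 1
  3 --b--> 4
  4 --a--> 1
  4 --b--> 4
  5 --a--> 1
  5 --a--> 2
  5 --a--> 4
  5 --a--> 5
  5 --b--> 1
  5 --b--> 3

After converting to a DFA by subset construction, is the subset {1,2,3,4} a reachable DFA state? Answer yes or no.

yes

Start state of the DFA: {1,2} (ε-closure of the NFA start).
{1,2} --a--> {1,2,3,5}  [new]
{1,2} --b--> {1,2,3,4}  [new]
{1,2,3,5} --a--> {1,2,3,4,5}  [new]
{1,2,3,5} --b--> {1,2,3,4}  [seen]
{1,2,3,4} --a--> {1,2,3,5}  [seen]
{1,2,3,4} --b--> {1,2,3,4}  [seen]
{1,2,3,4,5} --a--> {1,2,3,4,5}  [seen]
{1,2,3,4,5} --b--> {1,2,3,4}  [seen]
Reachable DFA states: {1,2}, {1,2,3,5}, {1,2,3,4}, {1,2,3,4,5}.
{1,2,3,4} is among them.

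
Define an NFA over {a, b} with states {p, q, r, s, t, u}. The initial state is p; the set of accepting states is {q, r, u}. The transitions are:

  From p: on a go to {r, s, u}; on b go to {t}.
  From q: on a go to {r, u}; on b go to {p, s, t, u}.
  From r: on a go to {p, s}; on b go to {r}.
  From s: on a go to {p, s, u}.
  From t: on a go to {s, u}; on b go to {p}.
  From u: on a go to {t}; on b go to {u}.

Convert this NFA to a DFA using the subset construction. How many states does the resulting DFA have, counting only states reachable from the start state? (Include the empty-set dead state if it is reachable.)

16

Start state of the DFA: {p}.
{p} --a--> {r, s, u}  [new]
{p} --b--> {t}  [new]
{r, s, u} --a--> {p, s, t, u}  [new]
{r, s, u} --b--> {r, u}  [new]
{t} --a--> {s, u}  [new]
{t} --b--> {p}  [seen]
{p, s, t, u} --a--> {p, r, s, t, u}  [new]
{p, s, t, u} --b--> {p, t, u}  [new]
{r, u} --a--> {p, s, t}  [new]
{r, u} --b--> {r, u}  [seen]
{s, u} --a--> {p, s, t, u}  [seen]
{s, u} --b--> {u}  [new]
{p, r, s, t, u} --a--> {p, r, s, t, u}  [seen]
{p, r, s, t, u} --b--> {p, r, t, u}  [new]
{p, t, u} --a--> {r, s, t, u}  [new]
{p, t, u} --b--> {p, t, u}  [seen]
{p, s, t} --a--> {p, r, s, u}  [new]
{p, s, t} --b--> {p, t}  [new]
{u} --a--> {t}  [seen]
{u} --b--> {u}  [seen]
{p, r, t, u} --a--> {p, r, s, t, u}  [seen]
{p, r, t, u} --b--> {p, r, t, u}  [seen]
{r, s, t, u} --a--> {p, s, t, u}  [seen]
{r, s, t, u} --b--> {p, r, u}  [new]
{p, r, s, u} --a--> {p, r, s, t, u}  [seen]
{p, r, s, u} --b--> {r, t, u}  [new]
{p, t} --a--> {r, s, u}  [seen]
{p, t} --b--> {p, t}  [seen]
{p, r, u} --a--> {p, r, s, t, u}  [seen]
{p, r, u} --b--> {r, t, u}  [seen]
{r, t, u} --a--> {p, s, t, u}  [seen]
{r, t, u} --b--> {p, r, u}  [seen]
Reachable DFA states: {p}, {r, s, u}, {t}, {p, s, t, u}, {r, u}, {s, u}, {p, r, s, t, u}, {p, t, u}, {p, s, t}, {u}, {p, r, t, u}, {r, s, t, u}, {p, r, s, u}, {p, t}, {p, r, u}, {r, t, u}.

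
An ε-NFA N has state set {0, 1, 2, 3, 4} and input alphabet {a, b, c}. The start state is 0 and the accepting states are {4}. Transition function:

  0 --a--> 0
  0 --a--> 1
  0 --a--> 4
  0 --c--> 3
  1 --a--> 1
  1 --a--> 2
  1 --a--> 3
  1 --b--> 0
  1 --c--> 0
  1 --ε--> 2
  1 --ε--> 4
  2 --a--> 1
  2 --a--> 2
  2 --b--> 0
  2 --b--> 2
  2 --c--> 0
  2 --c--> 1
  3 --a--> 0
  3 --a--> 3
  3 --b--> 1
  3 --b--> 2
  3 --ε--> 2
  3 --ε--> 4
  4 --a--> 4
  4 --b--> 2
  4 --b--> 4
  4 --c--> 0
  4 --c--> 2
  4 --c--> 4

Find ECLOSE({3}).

{2, 3, 4}

Begin with {3}.
3 →ε {2, 4}; add 2, 4.
ε-closure = {2, 3, 4}.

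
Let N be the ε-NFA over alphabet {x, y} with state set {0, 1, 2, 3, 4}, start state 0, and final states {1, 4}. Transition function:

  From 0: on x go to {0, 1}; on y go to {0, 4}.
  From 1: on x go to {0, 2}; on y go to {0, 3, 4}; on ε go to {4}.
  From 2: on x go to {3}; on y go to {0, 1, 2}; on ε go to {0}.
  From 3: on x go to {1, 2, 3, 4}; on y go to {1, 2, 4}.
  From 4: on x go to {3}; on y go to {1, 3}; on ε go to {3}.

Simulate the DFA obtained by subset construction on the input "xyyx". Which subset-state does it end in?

Start: {0}.
δ(0,x) = {0, 1}.
Union: {0, 1}.
ε-closure gives {0, 1, 3, 4}.
After x: {0, 1, 3, 4}.
δ(0,y) = {0, 4}; δ(1,y) = {0, 3, 4}; δ(3,y) = {1, 2, 4}; δ(4,y) = {1, 3}.
Union: {0, 1, 2, 3, 4}.
After y: {0, 1, 2, 3, 4}.
δ(0,y) = {0, 4}; δ(1,y) = {0, 3, 4}; δ(2,y) = {0, 1, 2}; δ(3,y) = {1, 2, 4}; δ(4,y) = {1, 3}.
Union: {0, 1, 2, 3, 4}.
After y: {0, 1, 2, 3, 4}.
δ(0,x) = {0, 1}; δ(1,x) = {0, 2}; δ(2,x) = {3}; δ(3,x) = {1, 2, 3, 4}; δ(4,x) = {3}.
Union: {0, 1, 2, 3, 4}.
After x: {0, 1, 2, 3, 4}.

{0, 1, 2, 3, 4}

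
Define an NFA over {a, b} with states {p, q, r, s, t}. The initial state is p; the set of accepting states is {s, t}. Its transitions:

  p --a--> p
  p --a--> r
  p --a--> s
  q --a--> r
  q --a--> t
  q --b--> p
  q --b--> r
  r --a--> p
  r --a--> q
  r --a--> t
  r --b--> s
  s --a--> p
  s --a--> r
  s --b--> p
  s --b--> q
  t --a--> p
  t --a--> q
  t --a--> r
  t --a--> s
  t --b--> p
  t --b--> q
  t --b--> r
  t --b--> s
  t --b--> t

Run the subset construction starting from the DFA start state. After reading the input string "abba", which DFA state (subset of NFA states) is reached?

{p, q, r, s, t}

Start: {p}.
δ(p,a) = {p, r, s}.
Union: {p, r, s}.
After a: {p, r, s}.
δ(p,b) = ∅; δ(r,b) = {s}; δ(s,b) = {p, q}.
Union: {p, q, s}.
After b: {p, q, s}.
δ(p,b) = ∅; δ(q,b) = {p, r}; δ(s,b) = {p, q}.
Union: {p, q, r}.
After b: {p, q, r}.
δ(p,a) = {p, r, s}; δ(q,a) = {r, t}; δ(r,a) = {p, q, t}.
Union: {p, q, r, s, t}.
After a: {p, q, r, s, t}.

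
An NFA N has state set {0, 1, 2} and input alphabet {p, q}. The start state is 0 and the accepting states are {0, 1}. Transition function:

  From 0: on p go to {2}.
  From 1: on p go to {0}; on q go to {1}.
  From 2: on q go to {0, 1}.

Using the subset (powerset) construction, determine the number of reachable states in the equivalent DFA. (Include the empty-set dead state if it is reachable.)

Start state of the DFA: {0}.
{0} --p--> {2}  [new]
{0} --q--> ∅  [new]
{2} --p--> ∅  [seen]
{2} --q--> {0, 1}  [new]
∅ --p--> ∅  [seen]
∅ --q--> ∅  [seen]
{0, 1} --p--> {0, 2}  [new]
{0, 1} --q--> {1}  [new]
{0, 2} --p--> {2}  [seen]
{0, 2} --q--> {0, 1}  [seen]
{1} --p--> {0}  [seen]
{1} --q--> {1}  [seen]
Reachable DFA states: {0}, {2}, ∅, {0, 1}, {0, 2}, {1}.

6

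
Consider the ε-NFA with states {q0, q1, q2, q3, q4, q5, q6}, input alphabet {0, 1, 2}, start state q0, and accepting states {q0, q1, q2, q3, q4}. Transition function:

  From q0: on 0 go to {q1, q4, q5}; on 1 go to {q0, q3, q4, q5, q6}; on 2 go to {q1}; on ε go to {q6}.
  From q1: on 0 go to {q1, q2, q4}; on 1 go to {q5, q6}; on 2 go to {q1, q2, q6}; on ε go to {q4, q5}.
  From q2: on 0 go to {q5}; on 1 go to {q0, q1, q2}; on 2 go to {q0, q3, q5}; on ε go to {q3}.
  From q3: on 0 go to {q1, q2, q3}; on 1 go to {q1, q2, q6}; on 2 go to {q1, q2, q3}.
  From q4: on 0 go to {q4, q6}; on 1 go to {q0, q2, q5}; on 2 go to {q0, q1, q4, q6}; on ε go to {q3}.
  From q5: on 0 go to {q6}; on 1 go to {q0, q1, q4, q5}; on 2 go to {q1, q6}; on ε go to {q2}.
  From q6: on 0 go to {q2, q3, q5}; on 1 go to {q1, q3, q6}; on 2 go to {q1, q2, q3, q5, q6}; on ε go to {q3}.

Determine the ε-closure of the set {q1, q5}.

Begin with {q1, q5}.
q1 →ε {q4, q5}; add q4.
q4 →ε {q3}; add q3.
q5 →ε {q2}; add q2.
ε-closure = {q1, q2, q3, q4, q5}.

{q1, q2, q3, q4, q5}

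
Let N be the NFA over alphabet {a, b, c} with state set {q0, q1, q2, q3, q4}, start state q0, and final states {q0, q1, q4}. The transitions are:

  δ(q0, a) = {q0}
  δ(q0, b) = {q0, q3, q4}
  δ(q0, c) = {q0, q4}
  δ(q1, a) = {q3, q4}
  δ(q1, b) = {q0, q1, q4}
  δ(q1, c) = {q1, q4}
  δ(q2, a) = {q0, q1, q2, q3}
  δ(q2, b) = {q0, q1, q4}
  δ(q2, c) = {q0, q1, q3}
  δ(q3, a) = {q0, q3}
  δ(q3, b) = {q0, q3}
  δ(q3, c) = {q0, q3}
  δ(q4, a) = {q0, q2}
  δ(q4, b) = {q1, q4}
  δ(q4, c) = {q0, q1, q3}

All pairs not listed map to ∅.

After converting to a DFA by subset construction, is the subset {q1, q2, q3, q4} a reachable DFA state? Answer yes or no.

no

Start state of the DFA: {q0}.
{q0} --a--> {q0}  [seen]
{q0} --b--> {q0, q3, q4}  [new]
{q0} --c--> {q0, q4}  [new]
{q0, q3, q4} --a--> {q0, q2, q3}  [new]
{q0, q3, q4} --b--> {q0, q1, q3, q4}  [new]
{q0, q3, q4} --c--> {q0, q1, q3, q4}  [seen]
{q0, q4} --a--> {q0, q2}  [new]
{q0, q4} --b--> {q0, q1, q3, q4}  [seen]
{q0, q4} --c--> {q0, q1, q3, q4}  [seen]
{q0, q2, q3} --a--> {q0, q1, q2, q3}  [new]
{q0, q2, q3} --b--> {q0, q1, q3, q4}  [seen]
{q0, q2, q3} --c--> {q0, q1, q3, q4}  [seen]
{q0, q1, q3, q4} --a--> {q0, q2, q3, q4}  [new]
{q0, q1, q3, q4} --b--> {q0, q1, q3, q4}  [seen]
{q0, q1, q3, q4} --c--> {q0, q1, q3, q4}  [seen]
{q0, q2} --a--> {q0, q1, q2, q3}  [seen]
{q0, q2} --b--> {q0, q1, q3, q4}  [seen]
{q0, q2} --c--> {q0, q1, q3, q4}  [seen]
{q0, q1, q2, q3} --a--> {q0, q1, q2, q3, q4}  [new]
{q0, q1, q2, q3} --b--> {q0, q1, q3, q4}  [seen]
{q0, q1, q2, q3} --c--> {q0, q1, q3, q4}  [seen]
{q0, q2, q3, q4} --a--> {q0, q1, q2, q3}  [seen]
{q0, q2, q3, q4} --b--> {q0, q1, q3, q4}  [seen]
{q0, q2, q3, q4} --c--> {q0, q1, q3, q4}  [seen]
{q0, q1, q2, q3, q4} --a--> {q0, q1, q2, q3, q4}  [seen]
{q0, q1, q2, q3, q4} --b--> {q0, q1, q3, q4}  [seen]
{q0, q1, q2, q3, q4} --c--> {q0, q1, q3, q4}  [seen]
Reachable DFA states: {q0}, {q0, q3, q4}, {q0, q4}, {q0, q2, q3}, {q0, q1, q3, q4}, {q0, q2}, {q0, q1, q2, q3}, {q0, q2, q3, q4}, {q0, q1, q2, q3, q4}.
{q1, q2, q3, q4} is not among them.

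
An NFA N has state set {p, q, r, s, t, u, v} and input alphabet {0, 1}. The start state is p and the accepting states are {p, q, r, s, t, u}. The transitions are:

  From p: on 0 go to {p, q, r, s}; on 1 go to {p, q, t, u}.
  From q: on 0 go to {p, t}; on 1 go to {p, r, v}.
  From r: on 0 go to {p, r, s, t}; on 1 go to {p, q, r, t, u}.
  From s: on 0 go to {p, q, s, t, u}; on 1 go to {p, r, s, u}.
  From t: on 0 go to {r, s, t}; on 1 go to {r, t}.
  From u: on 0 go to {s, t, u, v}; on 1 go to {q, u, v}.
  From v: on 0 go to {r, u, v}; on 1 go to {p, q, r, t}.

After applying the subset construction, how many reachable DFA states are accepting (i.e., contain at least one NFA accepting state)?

Start state of the DFA: {p}.
{p} --0--> {p, q, r, s}  [new]
{p} --1--> {p, q, t, u}  [new]
{p, q, r, s} --0--> {p, q, r, s, t, u}  [new]
{p, q, r, s} --1--> {p, q, r, s, t, u, v}  [new]
{p, q, t, u} --0--> {p, q, r, s, t, u, v}  [seen]
{p, q, t, u} --1--> {p, q, r, t, u, v}  [new]
{p, q, r, s, t, u} --0--> {p, q, r, s, t, u, v}  [seen]
{p, q, r, s, t, u} --1--> {p, q, r, s, t, u, v}  [seen]
{p, q, r, s, t, u, v} --0--> {p, q, r, s, t, u, v}  [seen]
{p, q, r, s, t, u, v} --1--> {p, q, r, s, t, u, v}  [seen]
{p, q, r, t, u, v} --0--> {p, q, r, s, t, u, v}  [seen]
{p, q, r, t, u, v} --1--> {p, q, r, t, u, v}  [seen]
Reachable DFA states: {p}, {p, q, r, s}, {p, q, t, u}, {p, q, r, s, t, u}, {p, q, r, s, t, u, v}, {p, q, r, t, u, v}.
Accepting DFA states (contain an NFA accepting state): {p}, {p, q, r, s}, {p, q, t, u}, {p, q, r, s, t, u}, {p, q, r, s, t, u, v}, {p, q, r, t, u, v}.

6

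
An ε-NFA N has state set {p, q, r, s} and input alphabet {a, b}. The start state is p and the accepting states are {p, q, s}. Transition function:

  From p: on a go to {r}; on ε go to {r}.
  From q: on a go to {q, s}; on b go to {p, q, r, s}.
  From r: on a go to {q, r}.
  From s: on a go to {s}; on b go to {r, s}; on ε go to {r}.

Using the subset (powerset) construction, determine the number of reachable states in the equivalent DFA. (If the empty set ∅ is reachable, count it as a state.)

Start state of the DFA: {p, r} (ε-closure of the NFA start).
{p, r} --a--> {q, r}  [new]
{p, r} --b--> ∅  [new]
{q, r} --a--> {q, r, s}  [new]
{q, r} --b--> {p, q, r, s}  [new]
∅ --a--> ∅  [seen]
∅ --b--> ∅  [seen]
{q, r, s} --a--> {q, r, s}  [seen]
{q, r, s} --b--> {p, q, r, s}  [seen]
{p, q, r, s} --a--> {q, r, s}  [seen]
{p, q, r, s} --b--> {p, q, r, s}  [seen]
Reachable DFA states: {p, r}, {q, r}, ∅, {q, r, s}, {p, q, r, s}.

5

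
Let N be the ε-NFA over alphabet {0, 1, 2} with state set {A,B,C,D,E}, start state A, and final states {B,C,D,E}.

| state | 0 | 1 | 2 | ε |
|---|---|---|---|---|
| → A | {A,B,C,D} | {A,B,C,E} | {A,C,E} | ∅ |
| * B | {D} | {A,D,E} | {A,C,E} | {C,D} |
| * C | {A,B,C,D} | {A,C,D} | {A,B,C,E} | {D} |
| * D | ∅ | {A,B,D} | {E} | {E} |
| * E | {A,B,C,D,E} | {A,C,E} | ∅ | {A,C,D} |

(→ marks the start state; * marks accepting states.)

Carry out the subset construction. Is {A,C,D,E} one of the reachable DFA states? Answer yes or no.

yes

Start state of the DFA: {A} (ε-closure of the NFA start).
{A} --0--> {A,B,C,D,E}  [new]
{A} --1--> {A,B,C,D,E}  [seen]
{A} --2--> {A,C,D,E}  [new]
{A,B,C,D,E} --0--> {A,B,C,D,E}  [seen]
{A,B,C,D,E} --1--> {A,B,C,D,E}  [seen]
{A,B,C,D,E} --2--> {A,B,C,D,E}  [seen]
{A,C,D,E} --0--> {A,B,C,D,E}  [seen]
{A,C,D,E} --1--> {A,B,C,D,E}  [seen]
{A,C,D,E} --2--> {A,B,C,D,E}  [seen]
Reachable DFA states: {A}, {A,B,C,D,E}, {A,C,D,E}.
{A,C,D,E} is among them.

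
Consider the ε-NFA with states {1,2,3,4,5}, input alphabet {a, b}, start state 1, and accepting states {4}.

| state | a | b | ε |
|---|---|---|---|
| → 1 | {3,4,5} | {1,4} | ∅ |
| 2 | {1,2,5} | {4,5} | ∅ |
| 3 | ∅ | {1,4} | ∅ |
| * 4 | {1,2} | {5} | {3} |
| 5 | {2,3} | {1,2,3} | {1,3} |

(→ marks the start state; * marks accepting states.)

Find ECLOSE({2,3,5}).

Begin with {2,3,5}.
5 →ε {1,3}; add 1.
ε-closure = {1,2,3,5}.

{1,2,3,5}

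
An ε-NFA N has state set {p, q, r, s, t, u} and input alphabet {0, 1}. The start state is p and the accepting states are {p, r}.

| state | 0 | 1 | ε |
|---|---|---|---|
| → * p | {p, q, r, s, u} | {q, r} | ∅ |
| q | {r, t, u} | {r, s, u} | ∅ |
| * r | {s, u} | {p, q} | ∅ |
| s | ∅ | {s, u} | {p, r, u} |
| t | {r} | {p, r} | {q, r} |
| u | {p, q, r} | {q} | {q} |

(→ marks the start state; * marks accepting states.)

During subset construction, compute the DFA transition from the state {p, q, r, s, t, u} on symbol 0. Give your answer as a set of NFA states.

{p, q, r, s, t, u}

δ(p,0) = {p, q, r, s, u}; δ(q,0) = {r, t, u}; δ(r,0) = {s, u}; δ(s,0) = ∅; δ(t,0) = {r}; δ(u,0) = {p, q, r}.
Union: {p, q, r, s, t, u}.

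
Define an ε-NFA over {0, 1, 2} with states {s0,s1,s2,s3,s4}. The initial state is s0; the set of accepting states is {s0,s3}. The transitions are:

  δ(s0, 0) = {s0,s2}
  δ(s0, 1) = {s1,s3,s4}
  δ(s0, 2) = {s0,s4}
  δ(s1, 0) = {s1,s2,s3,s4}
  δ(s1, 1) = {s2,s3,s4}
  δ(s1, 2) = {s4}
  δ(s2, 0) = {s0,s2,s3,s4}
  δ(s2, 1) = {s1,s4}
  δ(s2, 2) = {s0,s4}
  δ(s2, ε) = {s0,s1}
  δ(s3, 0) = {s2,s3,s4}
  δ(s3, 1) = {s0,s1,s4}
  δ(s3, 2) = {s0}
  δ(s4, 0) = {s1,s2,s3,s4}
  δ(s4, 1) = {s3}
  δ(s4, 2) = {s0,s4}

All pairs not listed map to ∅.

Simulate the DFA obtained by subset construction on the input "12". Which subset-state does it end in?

{s0,s4}

Start: {s0}.
δ(s0,1) = {s1,s3,s4}.
Union: {s1,s3,s4}.
After 1: {s1,s3,s4}.
δ(s1,2) = {s4}; δ(s3,2) = {s0}; δ(s4,2) = {s0,s4}.
Union: {s0,s4}.
After 2: {s0,s4}.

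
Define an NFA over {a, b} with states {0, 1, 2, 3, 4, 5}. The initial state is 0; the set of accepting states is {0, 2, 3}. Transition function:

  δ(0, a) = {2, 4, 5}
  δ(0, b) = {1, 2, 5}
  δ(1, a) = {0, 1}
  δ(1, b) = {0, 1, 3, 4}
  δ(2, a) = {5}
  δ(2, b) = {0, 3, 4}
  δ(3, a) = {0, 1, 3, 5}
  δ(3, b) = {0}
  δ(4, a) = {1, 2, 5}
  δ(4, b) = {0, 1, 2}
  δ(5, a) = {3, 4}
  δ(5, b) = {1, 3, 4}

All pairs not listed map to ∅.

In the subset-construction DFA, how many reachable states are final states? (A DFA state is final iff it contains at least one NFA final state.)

Start state of the DFA: {0}.
{0} --a--> {2, 4, 5}  [new]
{0} --b--> {1, 2, 5}  [new]
{2, 4, 5} --a--> {1, 2, 3, 4, 5}  [new]
{2, 4, 5} --b--> {0, 1, 2, 3, 4}  [new]
{1, 2, 5} --a--> {0, 1, 3, 4, 5}  [new]
{1, 2, 5} --b--> {0, 1, 3, 4}  [new]
{1, 2, 3, 4, 5} --a--> {0, 1, 2, 3, 4, 5}  [new]
{1, 2, 3, 4, 5} --b--> {0, 1, 2, 3, 4}  [seen]
{0, 1, 2, 3, 4} --a--> {0, 1, 2, 3, 4, 5}  [seen]
{0, 1, 2, 3, 4} --b--> {0, 1, 2, 3, 4, 5}  [seen]
{0, 1, 3, 4, 5} --a--> {0, 1, 2, 3, 4, 5}  [seen]
{0, 1, 3, 4, 5} --b--> {0, 1, 2, 3, 4, 5}  [seen]
{0, 1, 3, 4} --a--> {0, 1, 2, 3, 4, 5}  [seen]
{0, 1, 3, 4} --b--> {0, 1, 2, 3, 4, 5}  [seen]
{0, 1, 2, 3, 4, 5} --a--> {0, 1, 2, 3, 4, 5}  [seen]
{0, 1, 2, 3, 4, 5} --b--> {0, 1, 2, 3, 4, 5}  [seen]
Reachable DFA states: {0}, {2, 4, 5}, {1, 2, 5}, {1, 2, 3, 4, 5}, {0, 1, 2, 3, 4}, {0, 1, 3, 4, 5}, {0, 1, 3, 4}, {0, 1, 2, 3, 4, 5}.
Accepting DFA states (contain an NFA accepting state): {0}, {2, 4, 5}, {1, 2, 5}, {1, 2, 3, 4, 5}, {0, 1, 2, 3, 4}, {0, 1, 3, 4, 5}, {0, 1, 3, 4}, {0, 1, 2, 3, 4, 5}.

8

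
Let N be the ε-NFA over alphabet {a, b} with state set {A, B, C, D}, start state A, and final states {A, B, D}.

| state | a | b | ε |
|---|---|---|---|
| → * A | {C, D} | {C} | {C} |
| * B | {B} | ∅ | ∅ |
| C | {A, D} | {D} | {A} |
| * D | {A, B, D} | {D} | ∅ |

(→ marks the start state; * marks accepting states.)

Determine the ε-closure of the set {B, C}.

{A, B, C}

Begin with {B, C}.
C →ε {A}; add A.
ε-closure = {A, B, C}.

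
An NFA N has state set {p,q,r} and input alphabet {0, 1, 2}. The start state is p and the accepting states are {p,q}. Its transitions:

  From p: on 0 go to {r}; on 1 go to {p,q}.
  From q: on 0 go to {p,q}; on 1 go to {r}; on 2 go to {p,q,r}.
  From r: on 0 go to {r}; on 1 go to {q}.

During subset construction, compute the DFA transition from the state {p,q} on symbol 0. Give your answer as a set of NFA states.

δ(p,0) = {r}; δ(q,0) = {p,q}.
Union: {p,q,r}.

{p,q,r}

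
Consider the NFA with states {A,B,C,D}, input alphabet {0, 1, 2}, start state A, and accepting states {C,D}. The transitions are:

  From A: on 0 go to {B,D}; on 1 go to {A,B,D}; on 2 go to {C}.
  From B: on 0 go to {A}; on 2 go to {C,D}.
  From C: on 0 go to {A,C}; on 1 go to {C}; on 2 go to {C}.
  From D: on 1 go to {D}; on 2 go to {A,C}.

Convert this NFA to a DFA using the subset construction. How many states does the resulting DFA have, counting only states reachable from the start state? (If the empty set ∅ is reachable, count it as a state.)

Start state of the DFA: {A}.
{A} --0--> {B,D}  [new]
{A} --1--> {A,B,D}  [new]
{A} --2--> {C}  [new]
{B,D} --0--> {A}  [seen]
{B,D} --1--> {D}  [new]
{B,D} --2--> {A,C,D}  [new]
{A,B,D} --0--> {A,B,D}  [seen]
{A,B,D} --1--> {A,B,D}  [seen]
{A,B,D} --2--> {A,C,D}  [seen]
{C} --0--> {A,C}  [new]
{C} --1--> {C}  [seen]
{C} --2--> {C}  [seen]
{D} --0--> ∅  [new]
{D} --1--> {D}  [seen]
{D} --2--> {A,C}  [seen]
{A,C,D} --0--> {A,B,C,D}  [new]
{A,C,D} --1--> {A,B,C,D}  [seen]
{A,C,D} --2--> {A,C}  [seen]
{A,C} --0--> {A,B,C,D}  [seen]
{A,C} --1--> {A,B,C,D}  [seen]
{A,C} --2--> {C}  [seen]
∅ --0--> ∅  [seen]
∅ --1--> ∅  [seen]
∅ --2--> ∅  [seen]
{A,B,C,D} --0--> {A,B,C,D}  [seen]
{A,B,C,D} --1--> {A,B,C,D}  [seen]
{A,B,C,D} --2--> {A,C,D}  [seen]
Reachable DFA states: {A}, {B,D}, {A,B,D}, {C}, {D}, {A,C,D}, {A,C}, ∅, {A,B,C,D}.

9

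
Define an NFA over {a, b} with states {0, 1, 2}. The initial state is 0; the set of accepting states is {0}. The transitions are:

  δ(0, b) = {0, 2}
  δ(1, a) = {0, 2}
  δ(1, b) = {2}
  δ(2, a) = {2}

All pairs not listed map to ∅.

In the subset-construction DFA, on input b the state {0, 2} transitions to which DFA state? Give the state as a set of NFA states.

{0, 2}

δ(0,b) = {0, 2}; δ(2,b) = ∅.
Union: {0, 2}.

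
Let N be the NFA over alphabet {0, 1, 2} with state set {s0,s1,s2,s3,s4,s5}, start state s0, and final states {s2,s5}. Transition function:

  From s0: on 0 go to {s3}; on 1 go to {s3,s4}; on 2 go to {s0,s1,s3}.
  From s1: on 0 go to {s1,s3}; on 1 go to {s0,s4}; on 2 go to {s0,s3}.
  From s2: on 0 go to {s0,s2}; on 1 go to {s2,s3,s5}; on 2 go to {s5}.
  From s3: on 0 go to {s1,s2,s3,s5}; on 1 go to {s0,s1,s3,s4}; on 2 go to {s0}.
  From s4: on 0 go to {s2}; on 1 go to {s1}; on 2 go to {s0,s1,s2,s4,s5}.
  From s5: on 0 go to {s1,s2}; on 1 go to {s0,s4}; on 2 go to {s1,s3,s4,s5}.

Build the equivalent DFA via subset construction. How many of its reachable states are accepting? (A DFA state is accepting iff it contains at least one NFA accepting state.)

Start state of the DFA: {s0}.
{s0} --0--> {s3}  [new]
{s0} --1--> {s3,s4}  [new]
{s0} --2--> {s0,s1,s3}  [new]
{s3} --0--> {s1,s2,s3,s5}  [new]
{s3} --1--> {s0,s1,s3,s4}  [new]
{s3} --2--> {s0}  [seen]
{s3,s4} --0--> {s1,s2,s3,s5}  [seen]
{s3,s4} --1--> {s0,s1,s3,s4}  [seen]
{s3,s4} --2--> {s0,s1,s2,s4,s5}  [new]
{s0,s1,s3} --0--> {s1,s2,s3,s5}  [seen]
{s0,s1,s3} --1--> {s0,s1,s3,s4}  [seen]
{s0,s1,s3} --2--> {s0,s1,s3}  [seen]
{s1,s2,s3,s5} --0--> {s0,s1,s2,s3,s5}  [new]
{s1,s2,s3,s5} --1--> {s0,s1,s2,s3,s4,s5}  [new]
{s1,s2,s3,s5} --2--> {s0,s1,s3,s4,s5}  [new]
{s0,s1,s3,s4} --0--> {s1,s2,s3,s5}  [seen]
{s0,s1,s3,s4} --1--> {s0,s1,s3,s4}  [seen]
{s0,s1,s3,s4} --2--> {s0,s1,s2,s3,s4,s5}  [seen]
{s0,s1,s2,s4,s5} --0--> {s0,s1,s2,s3}  [new]
{s0,s1,s2,s4,s5} --1--> {s0,s1,s2,s3,s4,s5}  [seen]
{s0,s1,s2,s4,s5} --2--> {s0,s1,s2,s3,s4,s5}  [seen]
{s0,s1,s2,s3,s5} --0--> {s0,s1,s2,s3,s5}  [seen]
{s0,s1,s2,s3,s5} --1--> {s0,s1,s2,s3,s4,s5}  [seen]
{s0,s1,s2,s3,s5} --2--> {s0,s1,s3,s4,s5}  [seen]
{s0,s1,s2,s3,s4,s5} --0--> {s0,s1,s2,s3,s5}  [seen]
{s0,s1,s2,s3,s4,s5} --1--> {s0,s1,s2,s3,s4,s5}  [seen]
{s0,s1,s2,s3,s4,s5} --2--> {s0,s1,s2,s3,s4,s5}  [seen]
{s0,s1,s3,s4,s5} --0--> {s1,s2,s3,s5}  [seen]
{s0,s1,s3,s4,s5} --1--> {s0,s1,s3,s4}  [seen]
{s0,s1,s3,s4,s5} --2--> {s0,s1,s2,s3,s4,s5}  [seen]
{s0,s1,s2,s3} --0--> {s0,s1,s2,s3,s5}  [seen]
{s0,s1,s2,s3} --1--> {s0,s1,s2,s3,s4,s5}  [seen]
{s0,s1,s2,s3} --2--> {s0,s1,s3,s5}  [new]
{s0,s1,s3,s5} --0--> {s1,s2,s3,s5}  [seen]
{s0,s1,s3,s5} --1--> {s0,s1,s3,s4}  [seen]
{s0,s1,s3,s5} --2--> {s0,s1,s3,s4,s5}  [seen]
Reachable DFA states: {s0}, {s3}, {s3,s4}, {s0,s1,s3}, {s1,s2,s3,s5}, {s0,s1,s3,s4}, {s0,s1,s2,s4,s5}, {s0,s1,s2,s3,s5}, {s0,s1,s2,s3,s4,s5}, {s0,s1,s3,s4,s5}, {s0,s1,s2,s3}, {s0,s1,s3,s5}.
Accepting DFA states (contain an NFA accepting state): {s1,s2,s3,s5}, {s0,s1,s2,s4,s5}, {s0,s1,s2,s3,s5}, {s0,s1,s2,s3,s4,s5}, {s0,s1,s3,s4,s5}, {s0,s1,s2,s3}, {s0,s1,s3,s5}.

7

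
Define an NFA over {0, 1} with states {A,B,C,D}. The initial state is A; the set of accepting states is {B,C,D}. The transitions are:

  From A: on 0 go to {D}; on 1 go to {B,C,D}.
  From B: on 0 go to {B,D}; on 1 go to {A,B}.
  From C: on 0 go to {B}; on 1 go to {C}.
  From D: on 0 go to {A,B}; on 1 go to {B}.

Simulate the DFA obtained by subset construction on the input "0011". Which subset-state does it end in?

{A,B,C,D}

Start: {A}.
δ(A,0) = {D}.
Union: {D}.
After 0: {D}.
δ(D,0) = {A,B}.
Union: {A,B}.
After 0: {A,B}.
δ(A,1) = {B,C,D}; δ(B,1) = {A,B}.
Union: {A,B,C,D}.
After 1: {A,B,C,D}.
δ(A,1) = {B,C,D}; δ(B,1) = {A,B}; δ(C,1) = {C}; δ(D,1) = {B}.
Union: {A,B,C,D}.
After 1: {A,B,C,D}.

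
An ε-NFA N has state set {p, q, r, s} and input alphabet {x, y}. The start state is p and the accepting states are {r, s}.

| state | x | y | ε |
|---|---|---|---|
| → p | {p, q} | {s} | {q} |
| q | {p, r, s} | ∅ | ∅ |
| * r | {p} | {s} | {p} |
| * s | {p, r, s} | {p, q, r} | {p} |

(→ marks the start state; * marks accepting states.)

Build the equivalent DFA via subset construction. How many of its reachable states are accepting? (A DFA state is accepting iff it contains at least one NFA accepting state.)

2

Start state of the DFA: {p, q} (ε-closure of the NFA start).
{p, q} --x--> {p, q, r, s}  [new]
{p, q} --y--> {p, q, s}  [new]
{p, q, r, s} --x--> {p, q, r, s}  [seen]
{p, q, r, s} --y--> {p, q, r, s}  [seen]
{p, q, s} --x--> {p, q, r, s}  [seen]
{p, q, s} --y--> {p, q, r, s}  [seen]
Reachable DFA states: {p, q}, {p, q, r, s}, {p, q, s}.
Accepting DFA states (contain an NFA accepting state): {p, q, r, s}, {p, q, s}.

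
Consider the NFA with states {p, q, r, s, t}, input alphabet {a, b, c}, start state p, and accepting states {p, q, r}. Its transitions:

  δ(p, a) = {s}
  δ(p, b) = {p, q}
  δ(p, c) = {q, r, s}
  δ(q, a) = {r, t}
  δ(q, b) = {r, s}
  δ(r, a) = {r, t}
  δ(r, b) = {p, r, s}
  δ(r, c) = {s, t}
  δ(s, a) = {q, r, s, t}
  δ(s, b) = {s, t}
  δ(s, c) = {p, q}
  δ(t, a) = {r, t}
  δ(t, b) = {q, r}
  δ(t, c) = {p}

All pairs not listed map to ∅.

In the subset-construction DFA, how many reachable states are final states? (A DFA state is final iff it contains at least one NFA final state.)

Start state of the DFA: {p}.
{p} --a--> {s}  [new]
{p} --b--> {p, q}  [new]
{p} --c--> {q, r, s}  [new]
{s} --a--> {q, r, s, t}  [new]
{s} --b--> {s, t}  [new]
{s} --c--> {p, q}  [seen]
{p, q} --a--> {r, s, t}  [new]
{p, q} --b--> {p, q, r, s}  [new]
{p, q} --c--> {q, r, s}  [seen]
{q, r, s} --a--> {q, r, s, t}  [seen]
{q, r, s} --b--> {p, r, s, t}  [new]
{q, r, s} --c--> {p, q, s, t}  [new]
{q, r, s, t} --a--> {q, r, s, t}  [seen]
{q, r, s, t} --b--> {p, q, r, s, t}  [new]
{q, r, s, t} --c--> {p, q, s, t}  [seen]
{s, t} --a--> {q, r, s, t}  [seen]
{s, t} --b--> {q, r, s, t}  [seen]
{s, t} --c--> {p, q}  [seen]
{r, s, t} --a--> {q, r, s, t}  [seen]
{r, s, t} --b--> {p, q, r, s, t}  [seen]
{r, s, t} --c--> {p, q, s, t}  [seen]
{p, q, r, s} --a--> {q, r, s, t}  [seen]
{p, q, r, s} --b--> {p, q, r, s, t}  [seen]
{p, q, r, s} --c--> {p, q, r, s, t}  [seen]
{p, r, s, t} --a--> {q, r, s, t}  [seen]
{p, r, s, t} --b--> {p, q, r, s, t}  [seen]
{p, r, s, t} --c--> {p, q, r, s, t}  [seen]
{p, q, s, t} --a--> {q, r, s, t}  [seen]
{p, q, s, t} --b--> {p, q, r, s, t}  [seen]
{p, q, s, t} --c--> {p, q, r, s}  [seen]
{p, q, r, s, t} --a--> {q, r, s, t}  [seen]
{p, q, r, s, t} --b--> {p, q, r, s, t}  [seen]
{p, q, r, s, t} --c--> {p, q, r, s, t}  [seen]
Reachable DFA states: {p}, {s}, {p, q}, {q, r, s}, {q, r, s, t}, {s, t}, {r, s, t}, {p, q, r, s}, {p, r, s, t}, {p, q, s, t}, {p, q, r, s, t}.
Accepting DFA states (contain an NFA accepting state): {p}, {p, q}, {q, r, s}, {q, r, s, t}, {r, s, t}, {p, q, r, s}, {p, r, s, t}, {p, q, s, t}, {p, q, r, s, t}.

9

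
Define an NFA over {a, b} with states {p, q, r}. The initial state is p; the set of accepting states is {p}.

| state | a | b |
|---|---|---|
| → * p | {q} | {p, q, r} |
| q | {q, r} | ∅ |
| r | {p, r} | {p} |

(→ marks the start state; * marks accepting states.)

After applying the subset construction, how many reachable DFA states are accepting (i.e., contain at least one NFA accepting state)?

Start state of the DFA: {p}.
{p} --a--> {q}  [new]
{p} --b--> {p, q, r}  [new]
{q} --a--> {q, r}  [new]
{q} --b--> ∅  [new]
{p, q, r} --a--> {p, q, r}  [seen]
{p, q, r} --b--> {p, q, r}  [seen]
{q, r} --a--> {p, q, r}  [seen]
{q, r} --b--> {p}  [seen]
∅ --a--> ∅  [seen]
∅ --b--> ∅  [seen]
Reachable DFA states: {p}, {q}, {p, q, r}, {q, r}, ∅.
Accepting DFA states (contain an NFA accepting state): {p}, {p, q, r}.

2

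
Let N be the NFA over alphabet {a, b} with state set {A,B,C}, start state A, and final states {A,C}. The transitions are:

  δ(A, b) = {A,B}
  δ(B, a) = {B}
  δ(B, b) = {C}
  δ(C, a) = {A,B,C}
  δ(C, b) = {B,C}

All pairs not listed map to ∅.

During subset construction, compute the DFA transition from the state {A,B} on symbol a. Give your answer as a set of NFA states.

{B}

δ(A,a) = ∅; δ(B,a) = {B}.
Union: {B}.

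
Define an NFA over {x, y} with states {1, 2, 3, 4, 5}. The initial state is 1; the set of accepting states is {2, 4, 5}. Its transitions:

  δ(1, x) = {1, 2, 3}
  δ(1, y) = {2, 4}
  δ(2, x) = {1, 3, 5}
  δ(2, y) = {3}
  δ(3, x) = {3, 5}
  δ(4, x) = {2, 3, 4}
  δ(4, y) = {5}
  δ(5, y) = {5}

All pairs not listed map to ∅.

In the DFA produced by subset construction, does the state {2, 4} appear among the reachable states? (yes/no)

yes

Start state of the DFA: {1}.
{1} --x--> {1, 2, 3}  [new]
{1} --y--> {2, 4}  [new]
{1, 2, 3} --x--> {1, 2, 3, 5}  [new]
{1, 2, 3} --y--> {2, 3, 4}  [new]
{2, 4} --x--> {1, 2, 3, 4, 5}  [new]
{2, 4} --y--> {3, 5}  [new]
{1, 2, 3, 5} --x--> {1, 2, 3, 5}  [seen]
{1, 2, 3, 5} --y--> {2, 3, 4, 5}  [new]
{2, 3, 4} --x--> {1, 2, 3, 4, 5}  [seen]
{2, 3, 4} --y--> {3, 5}  [seen]
{1, 2, 3, 4, 5} --x--> {1, 2, 3, 4, 5}  [seen]
{1, 2, 3, 4, 5} --y--> {2, 3, 4, 5}  [seen]
{3, 5} --x--> {3, 5}  [seen]
{3, 5} --y--> {5}  [new]
{2, 3, 4, 5} --x--> {1, 2, 3, 4, 5}  [seen]
{2, 3, 4, 5} --y--> {3, 5}  [seen]
{5} --x--> ∅  [new]
{5} --y--> {5}  [seen]
∅ --x--> ∅  [seen]
∅ --y--> ∅  [seen]
Reachable DFA states: {1}, {1, 2, 3}, {2, 4}, {1, 2, 3, 5}, {2, 3, 4}, {1, 2, 3, 4, 5}, {3, 5}, {2, 3, 4, 5}, {5}, ∅.
{2, 4} is among them.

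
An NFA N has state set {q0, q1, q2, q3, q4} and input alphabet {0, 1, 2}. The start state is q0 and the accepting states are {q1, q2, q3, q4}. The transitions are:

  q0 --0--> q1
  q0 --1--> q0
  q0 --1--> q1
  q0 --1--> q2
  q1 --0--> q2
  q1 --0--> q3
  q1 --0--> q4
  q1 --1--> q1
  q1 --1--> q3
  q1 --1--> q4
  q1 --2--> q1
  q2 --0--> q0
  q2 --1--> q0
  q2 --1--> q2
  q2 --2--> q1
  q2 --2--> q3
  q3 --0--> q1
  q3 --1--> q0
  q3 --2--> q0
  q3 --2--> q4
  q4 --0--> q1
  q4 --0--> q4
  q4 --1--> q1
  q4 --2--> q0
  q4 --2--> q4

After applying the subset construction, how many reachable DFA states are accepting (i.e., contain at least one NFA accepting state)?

Start state of the DFA: {q0}.
{q0} --0--> {q1}  [new]
{q0} --1--> {q0, q1, q2}  [new]
{q0} --2--> ∅  [new]
{q1} --0--> {q2, q3, q4}  [new]
{q1} --1--> {q1, q3, q4}  [new]
{q1} --2--> {q1}  [seen]
{q0, q1, q2} --0--> {q0, q1, q2, q3, q4}  [new]
{q0, q1, q2} --1--> {q0, q1, q2, q3, q4}  [seen]
{q0, q1, q2} --2--> {q1, q3}  [new]
∅ --0--> ∅  [seen]
∅ --1--> ∅  [seen]
∅ --2--> ∅  [seen]
{q2, q3, q4} --0--> {q0, q1, q4}  [new]
{q2, q3, q4} --1--> {q0, q1, q2}  [seen]
{q2, q3, q4} --2--> {q0, q1, q3, q4}  [new]
{q1, q3, q4} --0--> {q1, q2, q3, q4}  [new]
{q1, q3, q4} --1--> {q0, q1, q3, q4}  [seen]
{q1, q3, q4} --2--> {q0, q1, q4}  [seen]
{q0, q1, q2, q3, q4} --0--> {q0, q1, q2, q3, q4}  [seen]
{q0, q1, q2, q3, q4} --1--> {q0, q1, q2, q3, q4}  [seen]
{q0, q1, q2, q3, q4} --2--> {q0, q1, q3, q4}  [seen]
{q1, q3} --0--> {q1, q2, q3, q4}  [seen]
{q1, q3} --1--> {q0, q1, q3, q4}  [seen]
{q1, q3} --2--> {q0, q1, q4}  [seen]
{q0, q1, q4} --0--> {q1, q2, q3, q4}  [seen]
{q0, q1, q4} --1--> {q0, q1, q2, q3, q4}  [seen]
{q0, q1, q4} --2--> {q0, q1, q4}  [seen]
{q0, q1, q3, q4} --0--> {q1, q2, q3, q4}  [seen]
{q0, q1, q3, q4} --1--> {q0, q1, q2, q3, q4}  [seen]
{q0, q1, q3, q4} --2--> {q0, q1, q4}  [seen]
{q1, q2, q3, q4} --0--> {q0, q1, q2, q3, q4}  [seen]
{q1, q2, q3, q4} --1--> {q0, q1, q2, q3, q4}  [seen]
{q1, q2, q3, q4} --2--> {q0, q1, q3, q4}  [seen]
Reachable DFA states: {q0}, {q1}, {q0, q1, q2}, ∅, {q2, q3, q4}, {q1, q3, q4}, {q0, q1, q2, q3, q4}, {q1, q3}, {q0, q1, q4}, {q0, q1, q3, q4}, {q1, q2, q3, q4}.
Accepting DFA states (contain an NFA accepting state): {q1}, {q0, q1, q2}, {q2, q3, q4}, {q1, q3, q4}, {q0, q1, q2, q3, q4}, {q1, q3}, {q0, q1, q4}, {q0, q1, q3, q4}, {q1, q2, q3, q4}.

9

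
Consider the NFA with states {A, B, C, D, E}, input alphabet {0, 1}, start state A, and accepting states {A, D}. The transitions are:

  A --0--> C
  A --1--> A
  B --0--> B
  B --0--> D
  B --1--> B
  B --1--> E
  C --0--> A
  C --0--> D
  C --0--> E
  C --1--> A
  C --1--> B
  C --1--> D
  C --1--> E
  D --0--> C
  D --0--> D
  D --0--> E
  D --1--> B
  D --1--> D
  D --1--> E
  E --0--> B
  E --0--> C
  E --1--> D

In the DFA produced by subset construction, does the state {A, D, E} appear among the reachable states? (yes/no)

yes

Start state of the DFA: {A}.
{A} --0--> {C}  [new]
{A} --1--> {A}  [seen]
{C} --0--> {A, D, E}  [new]
{C} --1--> {A, B, D, E}  [new]
{A, D, E} --0--> {B, C, D, E}  [new]
{A, D, E} --1--> {A, B, D, E}  [seen]
{A, B, D, E} --0--> {B, C, D, E}  [seen]
{A, B, D, E} --1--> {A, B, D, E}  [seen]
{B, C, D, E} --0--> {A, B, C, D, E}  [new]
{B, C, D, E} --1--> {A, B, D, E}  [seen]
{A, B, C, D, E} --0--> {A, B, C, D, E}  [seen]
{A, B, C, D, E} --1--> {A, B, D, E}  [seen]
Reachable DFA states: {A}, {C}, {A, D, E}, {A, B, D, E}, {B, C, D, E}, {A, B, C, D, E}.
{A, D, E} is among them.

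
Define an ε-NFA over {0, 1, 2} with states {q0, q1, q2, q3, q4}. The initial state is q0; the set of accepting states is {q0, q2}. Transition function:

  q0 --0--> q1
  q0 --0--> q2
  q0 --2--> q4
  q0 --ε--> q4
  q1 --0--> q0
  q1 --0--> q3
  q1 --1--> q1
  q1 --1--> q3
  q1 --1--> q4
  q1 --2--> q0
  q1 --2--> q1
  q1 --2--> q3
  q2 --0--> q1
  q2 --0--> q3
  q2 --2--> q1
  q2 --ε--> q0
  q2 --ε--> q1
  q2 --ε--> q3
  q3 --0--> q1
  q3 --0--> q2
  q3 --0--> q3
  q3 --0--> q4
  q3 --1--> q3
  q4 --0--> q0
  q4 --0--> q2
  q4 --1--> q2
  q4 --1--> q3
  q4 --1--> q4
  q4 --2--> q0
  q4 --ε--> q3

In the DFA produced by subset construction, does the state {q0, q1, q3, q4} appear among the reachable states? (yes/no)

yes

Start state of the DFA: {q0, q3, q4} (ε-closure of the NFA start).
{q0, q3, q4} --0--> {q0, q1, q2, q3, q4}  [new]
{q0, q3, q4} --1--> {q0, q1, q2, q3, q4}  [seen]
{q0, q3, q4} --2--> {q0, q3, q4}  [seen]
{q0, q1, q2, q3, q4} --0--> {q0, q1, q2, q3, q4}  [seen]
{q0, q1, q2, q3, q4} --1--> {q0, q1, q2, q3, q4}  [seen]
{q0, q1, q2, q3, q4} --2--> {q0, q1, q3, q4}  [new]
{q0, q1, q3, q4} --0--> {q0, q1, q2, q3, q4}  [seen]
{q0, q1, q3, q4} --1--> {q0, q1, q2, q3, q4}  [seen]
{q0, q1, q3, q4} --2--> {q0, q1, q3, q4}  [seen]
Reachable DFA states: {q0, q3, q4}, {q0, q1, q2, q3, q4}, {q0, q1, q3, q4}.
{q0, q1, q3, q4} is among them.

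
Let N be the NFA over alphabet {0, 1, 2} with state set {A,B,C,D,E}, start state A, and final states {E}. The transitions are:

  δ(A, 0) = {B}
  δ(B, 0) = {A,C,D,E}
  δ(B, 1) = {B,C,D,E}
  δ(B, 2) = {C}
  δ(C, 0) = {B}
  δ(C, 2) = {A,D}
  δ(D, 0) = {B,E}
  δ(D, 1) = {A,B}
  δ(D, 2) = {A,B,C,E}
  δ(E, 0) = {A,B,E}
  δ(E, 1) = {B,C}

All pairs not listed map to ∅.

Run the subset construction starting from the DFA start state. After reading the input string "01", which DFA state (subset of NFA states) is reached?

Start: {A}.
δ(A,0) = {B}.
Union: {B}.
After 0: {B}.
δ(B,1) = {B,C,D,E}.
Union: {B,C,D,E}.
After 1: {B,C,D,E}.

{B,C,D,E}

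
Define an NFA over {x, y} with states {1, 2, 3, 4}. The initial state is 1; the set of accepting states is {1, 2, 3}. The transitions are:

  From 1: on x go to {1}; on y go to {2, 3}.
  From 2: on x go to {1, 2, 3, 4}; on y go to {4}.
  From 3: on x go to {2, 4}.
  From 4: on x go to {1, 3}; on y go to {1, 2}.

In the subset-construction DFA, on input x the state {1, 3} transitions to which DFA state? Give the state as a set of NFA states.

δ(1,x) = {1}; δ(3,x) = {2, 4}.
Union: {1, 2, 4}.

{1, 2, 4}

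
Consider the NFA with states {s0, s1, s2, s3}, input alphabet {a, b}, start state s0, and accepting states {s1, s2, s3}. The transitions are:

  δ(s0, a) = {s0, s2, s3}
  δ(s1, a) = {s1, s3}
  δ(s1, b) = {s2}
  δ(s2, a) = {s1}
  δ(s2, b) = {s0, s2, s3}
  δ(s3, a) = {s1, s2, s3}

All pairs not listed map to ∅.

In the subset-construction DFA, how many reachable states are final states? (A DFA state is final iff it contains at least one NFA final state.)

2

Start state of the DFA: {s0}.
{s0} --a--> {s0, s2, s3}  [new]
{s0} --b--> ∅  [new]
{s0, s2, s3} --a--> {s0, s1, s2, s3}  [new]
{s0, s2, s3} --b--> {s0, s2, s3}  [seen]
∅ --a--> ∅  [seen]
∅ --b--> ∅  [seen]
{s0, s1, s2, s3} --a--> {s0, s1, s2, s3}  [seen]
{s0, s1, s2, s3} --b--> {s0, s2, s3}  [seen]
Reachable DFA states: {s0}, {s0, s2, s3}, ∅, {s0, s1, s2, s3}.
Accepting DFA states (contain an NFA accepting state): {s0, s2, s3}, {s0, s1, s2, s3}.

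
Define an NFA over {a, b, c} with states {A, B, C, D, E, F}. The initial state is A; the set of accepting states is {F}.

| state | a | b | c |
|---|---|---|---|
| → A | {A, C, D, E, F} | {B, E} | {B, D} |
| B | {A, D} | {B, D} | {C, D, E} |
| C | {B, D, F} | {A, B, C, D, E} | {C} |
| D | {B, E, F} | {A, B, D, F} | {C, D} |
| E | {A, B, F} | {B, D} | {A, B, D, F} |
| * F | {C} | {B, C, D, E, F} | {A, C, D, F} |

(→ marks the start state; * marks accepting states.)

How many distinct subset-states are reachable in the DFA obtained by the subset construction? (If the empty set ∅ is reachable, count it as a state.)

9

Start state of the DFA: {A}.
{A} --a--> {A, C, D, E, F}  [new]
{A} --b--> {B, E}  [new]
{A} --c--> {B, D}  [new]
{A, C, D, E, F} --a--> {A, B, C, D, E, F}  [new]
{A, C, D, E, F} --b--> {A, B, C, D, E, F}  [seen]
{A, C, D, E, F} --c--> {A, B, C, D, F}  [new]
{B, E} --a--> {A, B, D, F}  [new]
{B, E} --b--> {B, D}  [seen]
{B, E} --c--> {A, B, C, D, E, F}  [seen]
{B, D} --a--> {A, B, D, E, F}  [new]
{B, D} --b--> {A, B, D, F}  [seen]
{B, D} --c--> {C, D, E}  [new]
{A, B, C, D, E, F} --a--> {A, B, C, D, E, F}  [seen]
{A, B, C, D, E, F} --b--> {A, B, C, D, E, F}  [seen]
{A, B, C, D, E, F} --c--> {A, B, C, D, E, F}  [seen]
{A, B, C, D, F} --a--> {A, B, C, D, E, F}  [seen]
{A, B, C, D, F} --b--> {A, B, C, D, E, F}  [seen]
{A, B, C, D, F} --c--> {A, B, C, D, E, F}  [seen]
{A, B, D, F} --a--> {A, B, C, D, E, F}  [seen]
{A, B, D, F} --b--> {A, B, C, D, E, F}  [seen]
{A, B, D, F} --c--> {A, B, C, D, E, F}  [seen]
{A, B, D, E, F} --a--> {A, B, C, D, E, F}  [seen]
{A, B, D, E, F} --b--> {A, B, C, D, E, F}  [seen]
{A, B, D, E, F} --c--> {A, B, C, D, E, F}  [seen]
{C, D, E} --a--> {A, B, D, E, F}  [seen]
{C, D, E} --b--> {A, B, C, D, E, F}  [seen]
{C, D, E} --c--> {A, B, C, D, F}  [seen]
Reachable DFA states: {A}, {A, C, D, E, F}, {B, E}, {B, D}, {A, B, C, D, E, F}, {A, B, C, D, F}, {A, B, D, F}, {A, B, D, E, F}, {C, D, E}.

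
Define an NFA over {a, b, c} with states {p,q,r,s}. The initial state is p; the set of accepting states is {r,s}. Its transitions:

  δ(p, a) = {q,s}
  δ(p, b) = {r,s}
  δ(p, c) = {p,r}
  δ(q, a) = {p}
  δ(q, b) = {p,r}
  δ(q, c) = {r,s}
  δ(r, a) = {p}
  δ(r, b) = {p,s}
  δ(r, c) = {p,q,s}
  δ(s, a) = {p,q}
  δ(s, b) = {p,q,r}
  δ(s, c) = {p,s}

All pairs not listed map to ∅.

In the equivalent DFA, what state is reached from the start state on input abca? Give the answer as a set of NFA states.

{p,q,s}

Start: {p}.
δ(p,a) = {q,s}.
Union: {q,s}.
After a: {q,s}.
δ(q,b) = {p,r}; δ(s,b) = {p,q,r}.
Union: {p,q,r}.
After b: {p,q,r}.
δ(p,c) = {p,r}; δ(q,c) = {r,s}; δ(r,c) = {p,q,s}.
Union: {p,q,r,s}.
After c: {p,q,r,s}.
δ(p,a) = {q,s}; δ(q,a) = {p}; δ(r,a) = {p}; δ(s,a) = {p,q}.
Union: {p,q,s}.
After a: {p,q,s}.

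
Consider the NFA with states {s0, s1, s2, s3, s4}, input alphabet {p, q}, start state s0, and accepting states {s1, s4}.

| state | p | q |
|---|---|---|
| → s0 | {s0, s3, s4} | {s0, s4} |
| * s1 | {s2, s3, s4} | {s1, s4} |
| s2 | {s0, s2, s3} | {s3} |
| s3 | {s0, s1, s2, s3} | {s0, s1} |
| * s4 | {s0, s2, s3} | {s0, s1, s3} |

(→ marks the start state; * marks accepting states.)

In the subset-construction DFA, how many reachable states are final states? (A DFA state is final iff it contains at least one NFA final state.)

Start state of the DFA: {s0}.
{s0} --p--> {s0, s3, s4}  [new]
{s0} --q--> {s0, s4}  [new]
{s0, s3, s4} --p--> {s0, s1, s2, s3, s4}  [new]
{s0, s3, s4} --q--> {s0, s1, s3, s4}  [new]
{s0, s4} --p--> {s0, s2, s3, s4}  [new]
{s0, s4} --q--> {s0, s1, s3, s4}  [seen]
{s0, s1, s2, s3, s4} --p--> {s0, s1, s2, s3, s4}  [seen]
{s0, s1, s2, s3, s4} --q--> {s0, s1, s3, s4}  [seen]
{s0, s1, s3, s4} --p--> {s0, s1, s2, s3, s4}  [seen]
{s0, s1, s3, s4} --q--> {s0, s1, s3, s4}  [seen]
{s0, s2, s3, s4} --p--> {s0, s1, s2, s3, s4}  [seen]
{s0, s2, s3, s4} --q--> {s0, s1, s3, s4}  [seen]
Reachable DFA states: {s0}, {s0, s3, s4}, {s0, s4}, {s0, s1, s2, s3, s4}, {s0, s1, s3, s4}, {s0, s2, s3, s4}.
Accepting DFA states (contain an NFA accepting state): {s0, s3, s4}, {s0, s4}, {s0, s1, s2, s3, s4}, {s0, s1, s3, s4}, {s0, s2, s3, s4}.

5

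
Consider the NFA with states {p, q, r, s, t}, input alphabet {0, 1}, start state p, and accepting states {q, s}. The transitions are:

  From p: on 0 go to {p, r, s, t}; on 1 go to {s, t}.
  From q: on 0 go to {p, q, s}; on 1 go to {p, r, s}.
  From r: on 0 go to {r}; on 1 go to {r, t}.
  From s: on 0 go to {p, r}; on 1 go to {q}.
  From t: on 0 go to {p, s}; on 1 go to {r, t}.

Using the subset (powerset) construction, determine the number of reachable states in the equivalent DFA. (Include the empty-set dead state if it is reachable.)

8

Start state of the DFA: {p}.
{p} --0--> {p, r, s, t}  [new]
{p} --1--> {s, t}  [new]
{p, r, s, t} --0--> {p, r, s, t}  [seen]
{p, r, s, t} --1--> {q, r, s, t}  [new]
{s, t} --0--> {p, r, s}  [new]
{s, t} --1--> {q, r, t}  [new]
{q, r, s, t} --0--> {p, q, r, s}  [new]
{q, r, s, t} --1--> {p, q, r, s, t}  [new]
{p, r, s} --0--> {p, r, s, t}  [seen]
{p, r, s} --1--> {q, r, s, t}  [seen]
{q, r, t} --0--> {p, q, r, s}  [seen]
{q, r, t} --1--> {p, r, s, t}  [seen]
{p, q, r, s} --0--> {p, q, r, s, t}  [seen]
{p, q, r, s} --1--> {p, q, r, s, t}  [seen]
{p, q, r, s, t} --0--> {p, q, r, s, t}  [seen]
{p, q, r, s, t} --1--> {p, q, r, s, t}  [seen]
Reachable DFA states: {p}, {p, r, s, t}, {s, t}, {q, r, s, t}, {p, r, s}, {q, r, t}, {p, q, r, s}, {p, q, r, s, t}.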